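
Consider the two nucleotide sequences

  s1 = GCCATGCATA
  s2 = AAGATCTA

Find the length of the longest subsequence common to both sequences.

6

Match G (s1 #1, s2 #3) → A (s1 #4, s2 #4) → T (s1 #5, s2 #5) → C (s1 #7, s2 #6) → T (s1 #9, s2 #7) → A (s1 #10, s2 #8) — 6 bases in the same relative order in both. Since dp[10][8] = 6, nothing longer is possible.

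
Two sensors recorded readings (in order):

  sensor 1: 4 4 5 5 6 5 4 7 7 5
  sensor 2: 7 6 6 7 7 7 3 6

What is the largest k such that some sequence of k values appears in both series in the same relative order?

3

Pick 6 (sensor 1 #5, sensor 2 #3); then 7 (sensor 1 #8, sensor 2 #5); then 7 (sensor 1 #9, sensor 2 #6); all 3 values appear in both, in order, and the DP table's final entry dp[10][8] is also 3, so no common subsequence is longer.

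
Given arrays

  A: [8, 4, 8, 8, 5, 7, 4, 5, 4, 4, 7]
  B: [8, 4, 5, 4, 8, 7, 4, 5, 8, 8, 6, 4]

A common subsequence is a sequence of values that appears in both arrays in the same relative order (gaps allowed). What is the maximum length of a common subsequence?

One common subsequence of length 7: 8 (A #1, B #1), 4 (A #2, B #4), 8 (A #4, B #5), 7 (A #6, B #6), 4 (A #7, B #7), 5 (A #8, B #8), 4 (A #10, B #12). Since dp[11][12] = 7, nothing longer is possible.

7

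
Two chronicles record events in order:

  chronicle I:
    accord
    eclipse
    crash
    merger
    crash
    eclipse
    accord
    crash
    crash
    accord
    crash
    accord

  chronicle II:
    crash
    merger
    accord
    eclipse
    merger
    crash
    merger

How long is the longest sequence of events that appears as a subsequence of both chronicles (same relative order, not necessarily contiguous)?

Match accord (chronicle I #1, chronicle II #3), eclipse (chronicle I #2, chronicle II #4), crash (chronicle I #3, chronicle II #6), merger (chronicle I #4, chronicle II #7) — 4 events in the same relative order in both. Since dp[12][7] = 4, nothing longer is possible.

4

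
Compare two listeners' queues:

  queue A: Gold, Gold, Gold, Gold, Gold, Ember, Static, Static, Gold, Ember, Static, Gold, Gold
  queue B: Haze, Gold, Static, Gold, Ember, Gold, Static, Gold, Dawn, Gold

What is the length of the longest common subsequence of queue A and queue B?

7

Pick Gold [1,2], then Gold [5,4], then Ember [6,5], then Gold [9,6], then Static [11,7], then Gold [12,8], then Gold [13,10]; all 7 songs appear in both, in order. Since dp[13][10] = 7, nothing longer is possible.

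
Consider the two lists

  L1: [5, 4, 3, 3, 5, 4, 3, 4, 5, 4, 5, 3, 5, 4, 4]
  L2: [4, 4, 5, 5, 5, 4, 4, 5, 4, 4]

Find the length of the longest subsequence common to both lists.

7

Match 5 (L1 #1, L2 #4); then 5 (L1 #5, L2 #5); then 4 (L1 #8, L2 #6); then 4 (L1 #10, L2 #7); then 5 (L1 #13, L2 #8); then 4 (L1 #14, L2 #9); then 4 (L1 #15, L2 #10) — 7 values in the same relative order in both, and the DP table's final entry dp[15][10] is also 7, so no common subsequence is longer.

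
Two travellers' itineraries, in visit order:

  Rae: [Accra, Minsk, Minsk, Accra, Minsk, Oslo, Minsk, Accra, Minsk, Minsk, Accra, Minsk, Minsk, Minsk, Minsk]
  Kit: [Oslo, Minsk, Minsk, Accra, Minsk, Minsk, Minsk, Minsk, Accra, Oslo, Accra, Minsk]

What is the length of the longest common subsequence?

Pick Minsk [2,2], Minsk [3,3], Accra [4,4], Minsk [5,5], Minsk [7,6], Minsk [9,7], Minsk [10,8], Accra [11,11], Minsk [15,12]; all 9 stops appear in both, in order. dp[15][12] = 9 confirms this is the maximum.

9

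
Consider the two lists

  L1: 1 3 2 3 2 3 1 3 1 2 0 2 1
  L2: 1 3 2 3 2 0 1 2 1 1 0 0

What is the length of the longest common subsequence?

8

Taking 1 at L1[1]=L2[1] → 3 at L1[2]=L2[2] → 2 at L1[3]=L2[3] → 3 at L1[4]=L2[4] → 2 at L1[5]=L2[8] → 1 at L1[7]=L2[9] → 1 at L1[9]=L2[10] → 0 at L1[11]=L2[12] gives a common subsequence of length 8, and the DP table's final entry dp[13][12] is also 8, so no common subsequence is longer.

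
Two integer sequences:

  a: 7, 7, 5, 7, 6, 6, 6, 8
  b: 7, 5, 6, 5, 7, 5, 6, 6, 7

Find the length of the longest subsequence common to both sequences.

Let dp[i][j] be the LCS length of the first i values of a and the first j values of b. dp[i][j] = dp[i-1][j-1]+1 when the i-th and j-th values match, else max(dp[i-1][j], dp[i][j-1]).
    ·  7  5  6  5  7  5  6  6  7
 ·  0  0  0  0  0  0  0  0  0  0
 7  0  1  1  1  1  1  1  1  1  1
 7  0  1  1  1  1  2  2  2  2  2
 5  0  1  2  2  2  2  3  3  3  3
 7  0  1  2  2  2  3  3  3  3  4
 6  0  1  2  3  3  3  3  4  4  4
 6  0  1  2  3  3  3  3  4  5  5
 6  0  1  2  3  3  3  3  4  5  5
 8  0  1  2  3  3  3  3  4  5  5
dp[8][9] = 5. One LCS (by backtracking along matches): 7, 7, 5, 6, 6.

5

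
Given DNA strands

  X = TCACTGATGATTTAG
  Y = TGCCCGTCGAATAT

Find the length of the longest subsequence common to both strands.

Match T at X[1]=Y[1]; then C at X[2]=Y[4]; then C at X[4]=Y[5]; then T at X[5]=Y[7]; then G at X[6]=Y[9]; then A at X[7]=Y[11]; then T at X[8]=Y[12]; then A at X[10]=Y[13]; then T at X[13]=Y[14] — 9 bases in the same relative order in both. dp[15][14] = 9 confirms this is the maximum.

9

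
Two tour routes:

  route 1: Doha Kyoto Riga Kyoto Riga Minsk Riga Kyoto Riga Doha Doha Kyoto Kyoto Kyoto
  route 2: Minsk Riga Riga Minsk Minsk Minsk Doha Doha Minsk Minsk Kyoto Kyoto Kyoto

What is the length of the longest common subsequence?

Match Riga [3,2] → Riga [5,3] → Minsk [6,6] → Doha [10,7] → Doha [11,8] → Kyoto [12,11] → Kyoto [13,12] → Kyoto [14,13] — 8 stops in the same relative order in both, and the DP table's final entry dp[14][13] is also 8, so no common subsequence is longer.

8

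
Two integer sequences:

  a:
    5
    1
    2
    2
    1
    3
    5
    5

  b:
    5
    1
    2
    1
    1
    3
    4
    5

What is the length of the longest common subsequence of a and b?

6

Let dp[i][j] be the LCS length of the first i values of a and the first j values of b. dp[i][j] = dp[i-1][j-1]+1 when the i-th and j-th values match, else max(dp[i-1][j], dp[i][j-1]).
    ·  5  1  2  1  1  3  4  5
 ·  0  0  0  0  0  0  0  0  0
 5  0  1  1  1  1  1  1  1  1
 1  0  1  2  2  2  2  2  2  2
 2  0  1  2  3  3  3  3  3  3
 2  0  1  2  3  3  3  3  3  3
 1  0  1  2  3  4  4  4  4  4
 3  0  1  2  3  4  4  5  5  5
 5  0  1  2  3  4  4  5  5  6
 5  0  1  2  3  4  4  5  5  6
dp[8][8] = 6. One LCS (by backtracking along matches): 5, 1, 2, 1, 3, 5.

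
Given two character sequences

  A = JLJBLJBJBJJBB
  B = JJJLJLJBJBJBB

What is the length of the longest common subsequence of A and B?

One common subsequence of length 11: J (A #1, B #3); then L (A #2, B #4); then J (A #3, B #5); then L (A #5, B #6); then J (A #6, B #7); then B (A #7, B #8); then J (A #8, B #9); then B (A #9, B #10); then J (A #11, B #11); then B (A #12, B #12); then B (A #13, B #13). The LCS DP gives dp[13][13] = 11, so this is optimal.

11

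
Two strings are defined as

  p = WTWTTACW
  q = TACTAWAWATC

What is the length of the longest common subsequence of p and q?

4

Taking W (p #1, q #6), W (p #3, q #8), T (p #5, q #10), C (p #7, q #11) gives a common subsequence of length 4. Since dp[8][11] = 4, nothing longer is possible.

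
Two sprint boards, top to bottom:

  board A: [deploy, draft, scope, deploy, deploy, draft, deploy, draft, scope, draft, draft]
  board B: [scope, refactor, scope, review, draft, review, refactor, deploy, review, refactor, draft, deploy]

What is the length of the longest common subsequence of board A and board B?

4

Match draft (board A #2, board B #5); then deploy (board A #4, board B #8); then draft (board A #6, board B #11); then deploy (board A #7, board B #12) — 4 tasks in the same relative order in both. dp[11][12] = 4 confirms this is the maximum.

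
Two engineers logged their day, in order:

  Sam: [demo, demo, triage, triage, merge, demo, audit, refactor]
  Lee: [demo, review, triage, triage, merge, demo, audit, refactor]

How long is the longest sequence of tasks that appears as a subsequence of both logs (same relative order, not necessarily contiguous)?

Match demo (Sam #1, Lee #1) → triage (Sam #3, Lee #3) → triage (Sam #4, Lee #4) → merge (Sam #5, Lee #5) → demo (Sam #6, Lee #6) → audit (Sam #7, Lee #7) → refactor (Sam #8, Lee #8) — 7 tasks in the same relative order in both. The LCS DP gives dp[8][8] = 7, so this is optimal.

7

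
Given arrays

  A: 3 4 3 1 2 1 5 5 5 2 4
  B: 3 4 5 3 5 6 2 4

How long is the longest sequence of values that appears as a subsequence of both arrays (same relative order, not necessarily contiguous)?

Let dp[i][j] be the LCS length of the first i values of A and the first j values of B. dp[i][j] = dp[i-1][j-1]+1 when the i-th and j-th values match, else max(dp[i-1][j], dp[i][j-1]).
    ·  3  4  5  3  5  6  2  4
 ·  0  0  0  0  0  0  0  0  0
 3  0  1  1  1  1  1  1  1  1
 4  0  1  2  2  2  2  2  2  2
 3  0  1  2  2  3  3  3  3  3
 1  0  1  2  2  3  3  3  3  3
 2  0  1  2  2  3  3  3  4  4
 1  0  1  2  2  3  3  3  4  4
 5  0  1  2  3  3  4  4  4  4
 5  0  1  2  3  3  4  4  4  4
 5  0  1  2  3  3  4  4  4  4
 2  0  1  2  3  3  4  4  5  5
 4  0  1  2  3  3  4  4  5  6
dp[11][8] = 6. One LCS (by backtracking along matches): 3, 4, 3, 5, 2, 4.

6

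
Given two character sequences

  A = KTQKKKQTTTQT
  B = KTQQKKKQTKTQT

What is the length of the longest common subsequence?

One common subsequence of length 11: K [1,1] → T [2,2] → Q [3,4] → K [4,5] → K [5,6] → K [6,7] → Q [7,8] → T [8,9] → T [10,11] → Q [11,12] → T [12,13]. Since dp[12][13] = 11, nothing longer is possible.

11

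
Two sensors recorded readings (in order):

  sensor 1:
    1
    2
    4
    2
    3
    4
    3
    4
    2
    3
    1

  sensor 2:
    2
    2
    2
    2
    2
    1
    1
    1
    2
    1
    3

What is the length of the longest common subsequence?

Taking 2 (sensor 1 #2, sensor 2 #4), 2 (sensor 1 #4, sensor 2 #5), 2 (sensor 1 #9, sensor 2 #9), 3 (sensor 1 #10, sensor 2 #11) gives a common subsequence of length 4. The LCS DP gives dp[11][11] = 4, so this is optimal.

4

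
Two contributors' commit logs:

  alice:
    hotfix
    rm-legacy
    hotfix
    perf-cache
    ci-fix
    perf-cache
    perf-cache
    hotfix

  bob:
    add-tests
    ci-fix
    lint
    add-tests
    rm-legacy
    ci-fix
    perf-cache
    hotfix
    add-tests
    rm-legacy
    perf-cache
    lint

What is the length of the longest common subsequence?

4

Match rm-legacy [2,5]; then ci-fix [5,6]; then perf-cache [6,7]; then perf-cache [7,11] — 4 commits in the same relative order in both, and the DP table's final entry dp[8][12] is also 4, so no common subsequence is longer.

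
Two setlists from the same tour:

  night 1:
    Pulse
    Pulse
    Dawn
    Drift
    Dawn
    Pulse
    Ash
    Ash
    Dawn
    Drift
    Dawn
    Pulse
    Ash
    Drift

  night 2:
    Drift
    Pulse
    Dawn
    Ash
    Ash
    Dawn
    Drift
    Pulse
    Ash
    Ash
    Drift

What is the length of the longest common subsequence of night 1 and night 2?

9

One common subsequence of length 9: Pulse (night 1 #2, night 2 #2), Dawn (night 1 #5, night 2 #3), Ash (night 1 #7, night 2 #4), Ash (night 1 #8, night 2 #5), Dawn (night 1 #9, night 2 #6), Drift (night 1 #10, night 2 #7), Pulse (night 1 #12, night 2 #8), Ash (night 1 #13, night 2 #10), Drift (night 1 #14, night 2 #11). dp[14][11] = 9 confirms this is the maximum.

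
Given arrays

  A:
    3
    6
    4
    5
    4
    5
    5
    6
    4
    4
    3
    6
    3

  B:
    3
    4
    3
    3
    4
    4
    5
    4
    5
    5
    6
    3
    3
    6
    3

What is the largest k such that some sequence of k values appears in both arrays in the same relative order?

10

One common subsequence of length 10: 3 (A #1, B #4); then 4 (A #3, B #6); then 5 (A #4, B #7); then 4 (A #5, B #8); then 5 (A #6, B #9); then 5 (A #7, B #10); then 6 (A #8, B #11); then 3 (A #11, B #13); then 6 (A #12, B #14); then 3 (A #13, B #15). dp[13][15] = 10 confirms this is the maximum.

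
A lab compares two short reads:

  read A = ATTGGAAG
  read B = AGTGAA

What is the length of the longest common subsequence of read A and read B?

Taking A (read A #1, read B #1); then T (read A #3, read B #3); then G (read A #5, read B #4); then A (read A #6, read B #5); then A (read A #7, read B #6) gives a common subsequence of length 5, and the DP table's final entry dp[8][6] is also 5, so no common subsequence is longer.

5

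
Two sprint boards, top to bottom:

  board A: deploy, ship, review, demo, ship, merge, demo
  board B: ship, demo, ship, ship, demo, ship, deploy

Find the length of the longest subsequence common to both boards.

4

Taking ship (board A #2, board B #1); then demo (board A #4, board B #2); then ship (board A #5, board B #4); then demo (board A #7, board B #5) gives a common subsequence of length 4. The LCS DP gives dp[7][7] = 4, so this is optimal.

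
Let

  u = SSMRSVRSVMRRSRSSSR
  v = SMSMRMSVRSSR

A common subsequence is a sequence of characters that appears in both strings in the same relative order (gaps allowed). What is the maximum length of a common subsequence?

Match S (u #1, v #1) → S (u #2, v #3) → M (u #3, v #4) → R (u #4, v #5) → S (u #8, v #7) → V (u #9, v #8) → R (u #14, v #9) → S (u #16, v #10) → S (u #17, v #11) → R (u #18, v #12) — 10 characters in the same relative order in both, and the DP table's final entry dp[18][12] is also 10, so no common subsequence is longer.

10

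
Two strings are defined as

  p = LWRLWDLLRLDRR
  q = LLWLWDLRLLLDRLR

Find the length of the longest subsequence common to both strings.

11

Pick L (p #1, q #2) → W (p #2, q #3) → L (p #4, q #4) → W (p #5, q #5) → D (p #6, q #6) → L (p #7, q #9) → L (p #8, q #10) → L (p #10, q #11) → D (p #11, q #12) → R (p #12, q #13) → R (p #13, q #15); all 11 characters appear in both, in order, and the DP table's final entry dp[13][15] is also 11, so no common subsequence is longer.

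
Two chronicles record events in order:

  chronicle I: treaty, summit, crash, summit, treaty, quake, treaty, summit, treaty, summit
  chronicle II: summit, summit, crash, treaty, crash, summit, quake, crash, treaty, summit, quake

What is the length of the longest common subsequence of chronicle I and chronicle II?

6

Pick treaty at chronicle I[1]=chronicle II[4] → crash at chronicle I[3]=chronicle II[5] → summit at chronicle I[4]=chronicle II[6] → quake at chronicle I[6]=chronicle II[7] → treaty at chronicle I[7]=chronicle II[9] → summit at chronicle I[8]=chronicle II[10]; all 6 events appear in both, in order, and the DP table's final entry dp[10][11] is also 6, so no common subsequence is longer.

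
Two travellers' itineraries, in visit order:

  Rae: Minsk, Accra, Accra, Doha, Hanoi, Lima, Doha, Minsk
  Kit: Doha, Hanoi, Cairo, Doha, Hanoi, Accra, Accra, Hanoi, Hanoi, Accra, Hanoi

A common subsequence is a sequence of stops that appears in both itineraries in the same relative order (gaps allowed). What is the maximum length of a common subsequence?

3

One common subsequence of length 3: Accra (Rae #2, Kit #7) → Accra (Rae #3, Kit #10) → Hanoi (Rae #5, Kit #11), and the DP table's final entry dp[8][11] is also 3, so no common subsequence is longer.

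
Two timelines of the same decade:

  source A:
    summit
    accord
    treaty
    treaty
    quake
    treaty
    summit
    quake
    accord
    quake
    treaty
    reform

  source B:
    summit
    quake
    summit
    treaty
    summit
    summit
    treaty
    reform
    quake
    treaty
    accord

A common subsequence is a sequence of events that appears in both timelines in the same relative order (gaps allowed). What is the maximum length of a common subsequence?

Taking summit at source A[1]=source B[3] → treaty at source A[3]=source B[4] → treaty at source A[4]=source B[7] → quake at source A[5]=source B[9] → treaty at source A[6]=source B[10] → accord at source A[9]=source B[11] gives a common subsequence of length 6. dp[12][11] = 6 confirms this is the maximum.

6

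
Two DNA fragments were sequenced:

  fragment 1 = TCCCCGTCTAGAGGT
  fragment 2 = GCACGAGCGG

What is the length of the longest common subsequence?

Match C at fragment 1[2]=fragment 2[2]; then C at fragment 1[5]=fragment 2[4]; then G at fragment 1[6]=fragment 2[5]; then A at fragment 1[10]=fragment 2[6]; then G at fragment 1[11]=fragment 2[7]; then G at fragment 1[13]=fragment 2[9]; then G at fragment 1[14]=fragment 2[10] — 7 bases in the same relative order in both. The LCS DP gives dp[15][10] = 7, so this is optimal.

7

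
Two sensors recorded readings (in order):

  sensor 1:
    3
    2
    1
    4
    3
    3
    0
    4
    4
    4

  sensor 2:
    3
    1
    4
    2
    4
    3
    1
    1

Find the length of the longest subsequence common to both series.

Let dp[i][j] be the LCS length of the first i values of sensor 1 and the first j values of sensor 2. dp[i][j] = dp[i-1][j-1]+1 when the i-th and j-th values match, else max(dp[i-1][j], dp[i][j-1]).
    ·  3  1  4  2  4  3  1  1
 ·  0  0  0  0  0  0  0  0  0
 3  0  1  1  1  1  1  1  1  1
 2  0  1  1  1  2  2  2  2  2
 1  0  1  2  2  2  2  2  3  3
 4  0  1  2  3  3  3  3  3  3
 3  0  1  2  3  3  3  4  4  4
 3  0  1  2  3  3  3  4  4  4
 0  0  1  2  3  3  3  4  4  4
 4  0  1  2  3  3  4  4  4  4
 4  0  1  2  3  3  4  4  4  4
 4  0  1  2  3  3  4  4  4  4
dp[10][8] = 4. One LCS (by backtracking along matches): 3, 2, 4, 3.

4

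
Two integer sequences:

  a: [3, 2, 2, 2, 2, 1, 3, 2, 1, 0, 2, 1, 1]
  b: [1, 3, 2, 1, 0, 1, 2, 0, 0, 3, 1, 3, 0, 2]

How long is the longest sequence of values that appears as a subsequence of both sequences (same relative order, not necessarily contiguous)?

7

One common subsequence of length 7: 3 (a #1, b #2); then 2 (a #2, b #3); then 2 (a #3, b #7); then 1 (a #6, b #11); then 3 (a #7, b #12); then 0 (a #10, b #13); then 2 (a #11, b #14). The LCS DP gives dp[13][14] = 7, so this is optimal.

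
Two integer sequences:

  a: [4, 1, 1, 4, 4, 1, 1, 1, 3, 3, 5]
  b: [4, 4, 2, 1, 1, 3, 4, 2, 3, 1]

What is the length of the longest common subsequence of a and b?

Let dp[i][j] be the LCS length of the first i values of a and the first j values of b. dp[i][j] = dp[i-1][j-1]+1 when the i-th and j-th values match, else max(dp[i-1][j], dp[i][j-1]).
    ·  4  4  2  1  1  3  4  2  3  1
 ·  0  0  0  0  0  0  0  0  0  0  0
 4  0  1  1  1  1  1  1  1  1  1  1
 1  0  1  1  1  2  2  2  2  2  2  2
 1  0  1  1  1  2  3  3  3  3  3  3
 4  0  1  2  2  2  3  3  4  4  4  4
 4  0  1  2  2  2  3  3  4  4  4  4
 1  0  1  2  2  3  3  3  4  4  4  5
 1  0  1  2  2  3  4  4  4  4  4  5
 1  0  1  2  2  3  4  4  4  4  4  5
 3  0  1  2  2  3  4  5  5  5  5  5
 3  0  1  2  2  3  4  5  5  5  6  6
 5  0  1  2  2  3  4  5  5  5  6  6
dp[11][10] = 6. One LCS (by backtracking along matches): 4, 4, 1, 1, 3, 3.

6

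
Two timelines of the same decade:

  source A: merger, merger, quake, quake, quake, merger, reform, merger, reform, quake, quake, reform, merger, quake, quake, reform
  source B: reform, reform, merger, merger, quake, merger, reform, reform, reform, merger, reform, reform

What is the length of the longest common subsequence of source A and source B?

9

Taking merger (source A #1, source B #3), merger (source A #2, source B #4), quake (source A #5, source B #5), merger (source A #6, source B #6), reform (source A #7, source B #7), reform (source A #9, source B #8), reform (source A #12, source B #9), merger (source A #13, source B #10), reform (source A #16, source B #12) gives a common subsequence of length 9. Since dp[16][12] = 9, nothing longer is possible.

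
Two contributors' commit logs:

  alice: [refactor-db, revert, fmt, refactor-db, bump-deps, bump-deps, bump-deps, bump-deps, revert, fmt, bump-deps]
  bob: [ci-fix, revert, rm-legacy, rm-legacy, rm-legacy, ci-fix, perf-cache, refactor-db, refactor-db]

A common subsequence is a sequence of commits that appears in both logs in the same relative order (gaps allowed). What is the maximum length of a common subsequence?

Pick refactor-db at alice[1]=bob[8]; then refactor-db at alice[4]=bob[9]; all 2 commits appear in both, in order. The LCS DP gives dp[11][9] = 2, so this is optimal.

2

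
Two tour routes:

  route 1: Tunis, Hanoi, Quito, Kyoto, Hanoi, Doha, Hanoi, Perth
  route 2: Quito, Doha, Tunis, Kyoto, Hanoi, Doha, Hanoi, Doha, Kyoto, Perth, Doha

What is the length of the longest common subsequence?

Taking Tunis (route 1 #1, route 2 #3) → Kyoto (route 1 #4, route 2 #4) → Hanoi (route 1 #5, route 2 #5) → Doha (route 1 #6, route 2 #6) → Hanoi (route 1 #7, route 2 #7) → Perth (route 1 #8, route 2 #10) gives a common subsequence of length 6. The LCS DP gives dp[8][11] = 6, so this is optimal.

6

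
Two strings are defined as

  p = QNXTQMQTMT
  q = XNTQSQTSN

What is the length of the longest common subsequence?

Let dp[i][j] be the LCS length of the first i characters of p and the first j characters of q. dp[i][j] = dp[i-1][j-1]+1 when the i-th and j-th characters match, else max(dp[i-1][j], dp[i][j-1]).
    ·  X  N  T  Q  S  Q  T  S  N
 ·  0  0  0  0  0  0  0  0  0  0
 Q  0  0  0  0  1  1  1  1  1  1
 N  0  0  1  1  1  1  1  1  1  2
 X  0  1  1  1  1  1  1  1  1  2
 T  0  1  1  2  2  2  2  2  2  2
 Q  0  1  1  2  3  3  3  3  3  3
 M  0  1  1  2  3  3  3  3  3  3
 Q  0  1  1  2  3  3  4  4  4  4
 T  0  1  1  2  3  3  4  5  5  5
 M  0  1  1  2  3  3  4  5  5  5
 T  0  1  1  2  3  3  4  5  5  5
dp[10][9] = 5. One LCS (by backtracking along matches): NTQQT.

5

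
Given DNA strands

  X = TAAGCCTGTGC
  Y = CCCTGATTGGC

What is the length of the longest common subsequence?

Pick C (X #5, Y #2); then C (X #6, Y #3); then T (X #7, Y #4); then G (X #8, Y #5); then T (X #9, Y #8); then G (X #10, Y #10); then C (X #11, Y #11); all 7 bases appear in both, in order. Since dp[11][11] = 7, nothing longer is possible.

7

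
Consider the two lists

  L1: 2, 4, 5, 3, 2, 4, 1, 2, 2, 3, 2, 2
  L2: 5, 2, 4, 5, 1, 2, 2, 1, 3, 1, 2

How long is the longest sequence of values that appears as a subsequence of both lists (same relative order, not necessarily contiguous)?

8

Let dp[i][j] be the LCS length of the first i values of L1 and the first j values of L2. dp[i][j] = dp[i-1][j-1]+1 when the i-th and j-th values match, else max(dp[i-1][j], dp[i][j-1]).
    ·  5  2  4  5  1  2  2  1  3  1  2
 ·  0  0  0  0  0  0  0  0  0  0  0  0
 2  0  0  1  1  1  1  1  1  1  1  1  1
 4  0  0  1  2  2  2  2  2  2  2  2  2
 5  0  1  1  2  3  3  3  3  3  3  3  3
 3  0  1  1  2  3  3  3  3  3  4  4  4
 2  0  1  2  2  3  3  4  4  4  4  4  5
 4  0  1  2  3  3  3  4  4  4  4  4  5
 1  0  1  2  3  3  4  4  4  5  5  5  5
 2  0  1  2  3  3  4  5  5  5  5  5  6
 2  0  1  2  3  3  4  5  6  6  6  6  6
 3  0  1  2  3  3  4  5  6  6  7  7  7
 2  0  1  2  3  3  4  5  6  6  7  7  8
 2  0  1  2  3  3  4  5  6  6  7  7  8
dp[12][11] = 8. One LCS (by backtracking along matches): 2, 4, 5, 1, 2, 2, 3, 2.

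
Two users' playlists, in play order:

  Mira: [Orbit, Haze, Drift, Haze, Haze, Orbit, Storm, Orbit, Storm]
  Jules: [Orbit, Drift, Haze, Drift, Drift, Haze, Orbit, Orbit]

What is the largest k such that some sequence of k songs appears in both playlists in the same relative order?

Match Orbit [1,1]; then Haze [2,3]; then Drift [3,5]; then Haze [5,6]; then Orbit [6,7]; then Orbit [8,8] — 6 songs in the same relative order in both. dp[9][8] = 6 confirms this is the maximum.

6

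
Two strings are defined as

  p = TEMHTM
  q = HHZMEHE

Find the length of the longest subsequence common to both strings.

Let dp[i][j] be the LCS length of the first i characters of p and the first j characters of q. dp[i][j] = dp[i-1][j-1]+1 when the i-th and j-th characters match, else max(dp[i-1][j], dp[i][j-1]).
    ·  H  H  Z  M  E  H  E
 ·  0  0  0  0  0  0  0  0
 T  0  0  0  0  0  0  0  0
 E  0  0  0  0  0  1  1  1
 M  0  0  0  0  1  1  1  1
 H  0  1  1  1  1  1  2  2
 T  0  1  1  1  1  1  2  2
 M  0  1  1  1  2  2  2  2
dp[6][7] = 2. One LCS (by backtracking along matches): EH.

2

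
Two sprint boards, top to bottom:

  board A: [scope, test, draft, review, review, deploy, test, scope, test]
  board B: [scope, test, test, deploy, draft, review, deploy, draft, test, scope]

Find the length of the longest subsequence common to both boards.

7

One common subsequence of length 7: scope [1,1]; then test [2,3]; then draft [3,5]; then review [5,6]; then deploy [6,7]; then test [7,9]; then scope [8,10], and the DP table's final entry dp[9][10] is also 7, so no common subsequence is longer.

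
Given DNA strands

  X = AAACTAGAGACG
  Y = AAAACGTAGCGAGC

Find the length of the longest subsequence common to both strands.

10

Taking A [1,2]; then A [2,3]; then A [3,4]; then C [4,5]; then T [5,7]; then A [6,8]; then G [7,11]; then A [8,12]; then G [9,13]; then C [11,14] gives a common subsequence of length 10. The LCS DP gives dp[12][14] = 10, so this is optimal.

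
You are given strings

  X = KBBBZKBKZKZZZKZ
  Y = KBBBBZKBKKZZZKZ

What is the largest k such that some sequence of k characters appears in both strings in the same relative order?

14

Match K at X[1]=Y[1] → B at X[2]=Y[3] → B at X[3]=Y[4] → B at X[4]=Y[5] → Z at X[5]=Y[6] → K at X[6]=Y[7] → B at X[7]=Y[8] → K at X[8]=Y[9] → K at X[10]=Y[10] → Z at X[11]=Y[11] → Z at X[12]=Y[12] → Z at X[13]=Y[13] → K at X[14]=Y[14] → Z at X[15]=Y[15] — 14 characters in the same relative order in both. dp[15][15] = 14 confirms this is the maximum.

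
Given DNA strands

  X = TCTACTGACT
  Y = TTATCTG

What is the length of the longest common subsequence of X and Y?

Let dp[i][j] be the LCS length of the first i bases of X and the first j bases of Y. dp[i][j] = dp[i-1][j-1]+1 when the i-th and j-th bases match, else max(dp[i-1][j], dp[i][j-1]).
    ·  T  T  A  T  C  T  G
 ·  0  0  0  0  0  0  0  0
 T  0  1  1  1  1  1  1  1
 C  0  1  1  1  1  2  2  2
 T  0  1  2  2  2  2  3  3
 A  0  1  2  3  3  3  3  3
 C  0  1  2  3  3  4  4  4
 T  0  1  2  3  4  4  5  5
 G  0  1  2  3  4  4  5  6
 A  0  1  2  3  4  4  5  6
 C  0  1  2  3  4  5  5  6
 T  0  1  2  3  4  5  6  6
dp[10][7] = 6. One LCS (by backtracking along matches): TTACTG.

6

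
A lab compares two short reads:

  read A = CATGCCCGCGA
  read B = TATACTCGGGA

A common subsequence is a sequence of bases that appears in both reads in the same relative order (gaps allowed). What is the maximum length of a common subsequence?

Match A at read A[2]=read B[2], then T at read A[3]=read B[3], then C at read A[5]=read B[5], then C at read A[6]=read B[7], then G at read A[8]=read B[9], then G at read A[10]=read B[10], then A at read A[11]=read B[11] — 7 bases in the same relative order in both. Since dp[11][11] = 7, nothing longer is possible.

7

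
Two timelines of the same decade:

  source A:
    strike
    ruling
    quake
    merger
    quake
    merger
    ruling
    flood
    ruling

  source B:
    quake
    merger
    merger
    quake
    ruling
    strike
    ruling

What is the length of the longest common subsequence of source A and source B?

5

Match quake [3,1], then merger [4,3], then quake [5,4], then ruling [7,5], then ruling [9,7] — 5 events in the same relative order in both. The LCS DP gives dp[9][7] = 5, so this is optimal.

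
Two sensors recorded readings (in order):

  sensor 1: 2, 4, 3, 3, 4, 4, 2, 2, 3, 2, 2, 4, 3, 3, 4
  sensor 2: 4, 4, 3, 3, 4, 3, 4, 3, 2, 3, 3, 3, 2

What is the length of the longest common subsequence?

9

Taking 4 [2,2], 3 [3,3], 3 [4,4], 4 [5,5], 4 [6,7], 2 [8,9], 3 [9,10], 3 [13,11], 3 [14,12] gives a common subsequence of length 9. dp[15][13] = 9 confirms this is the maximum.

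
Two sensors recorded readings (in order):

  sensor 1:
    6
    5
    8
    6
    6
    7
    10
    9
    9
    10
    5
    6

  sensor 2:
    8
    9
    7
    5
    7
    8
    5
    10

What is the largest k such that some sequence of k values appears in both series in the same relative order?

3

Taking 5 at sensor 1[2]=sensor 2[4] → 8 at sensor 1[3]=sensor 2[6] → 10 at sensor 1[10]=sensor 2[8] gives a common subsequence of length 3. dp[12][8] = 3 confirms this is the maximum.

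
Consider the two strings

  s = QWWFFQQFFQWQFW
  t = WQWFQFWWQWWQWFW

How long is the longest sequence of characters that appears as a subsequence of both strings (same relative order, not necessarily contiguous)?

Taking Q at s[1]=t[2], W at s[3]=t[3], F at s[5]=t[4], Q at s[7]=t[5], F at s[8]=t[6], Q at s[10]=t[9], W at s[11]=t[11], Q at s[12]=t[12], F at s[13]=t[14], W at s[14]=t[15] gives a common subsequence of length 10. dp[14][15] = 10 confirms this is the maximum.

10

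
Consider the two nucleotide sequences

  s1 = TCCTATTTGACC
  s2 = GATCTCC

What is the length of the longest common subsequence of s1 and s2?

5

Let dp[i][j] be the LCS length of the first i bases of s1 and the first j bases of s2. dp[i][j] = dp[i-1][j-1]+1 when the i-th and j-th bases match, else max(dp[i-1][j], dp[i][j-1]).
    ·  G  A  T  C  T  C  C
 ·  0  0  0  0  0  0  0  0
 T  0  0  0  1  1  1  1  1
 C  0  0  0  1  2  2  2  2
 C  0  0  0  1  2  2  3  3
 T  0  0  0  1  2  3  3  3
 A  0  0  1  1  2  3  3  3
 T  0  0  1  2  2  3  3  3
 T  0  0  1  2  2  3  3  3
 T  0  0  1  2  2  3  3  3
 G  0  1  1  2  2  3  3  3
 A  0  1  2  2  2  3  3  3
 C  0  1  2  2  3  3  4  4
 C  0  1  2  2  3  3  4  5
dp[12][7] = 5. One LCS (by backtracking along matches): TCTCC.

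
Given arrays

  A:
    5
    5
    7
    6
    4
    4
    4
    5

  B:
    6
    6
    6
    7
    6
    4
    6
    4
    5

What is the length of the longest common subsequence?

5

Taking 7 at A[3]=B[4] → 6 at A[4]=B[5] → 4 at A[5]=B[6] → 4 at A[7]=B[8] → 5 at A[8]=B[9] gives a common subsequence of length 5. dp[8][9] = 5 confirms this is the maximum.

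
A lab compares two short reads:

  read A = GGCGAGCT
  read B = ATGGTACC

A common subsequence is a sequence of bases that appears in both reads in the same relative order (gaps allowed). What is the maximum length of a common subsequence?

Match G [1,3], then G [2,4], then C [3,7], then C [7,8] — 4 bases in the same relative order in both. Since dp[8][8] = 4, nothing longer is possible.

4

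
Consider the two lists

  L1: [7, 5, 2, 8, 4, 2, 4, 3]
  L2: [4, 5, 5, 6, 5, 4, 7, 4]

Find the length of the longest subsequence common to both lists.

Pick 5 [2,5]; then 4 [5,6]; then 4 [7,8]; all 3 values appear in both, in order, and the DP table's final entry dp[8][8] is also 3, so no common subsequence is longer.

3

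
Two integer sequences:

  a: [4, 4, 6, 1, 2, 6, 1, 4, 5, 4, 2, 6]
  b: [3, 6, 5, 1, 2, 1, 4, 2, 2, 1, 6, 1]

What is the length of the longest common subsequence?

7

Let dp[i][j] be the LCS length of the first i values of a and the first j values of b. dp[i][j] = dp[i-1][j-1]+1 when the i-th and j-th values match, else max(dp[i-1][j], dp[i][j-1]).
    ·  3  6  5  1  2  1  4  2  2  1  6  1
 ·  0  0  0  0  0  0  0  0  0  0  0  0  0
 4  0  0  0  0  0  0  0  1  1  1  1  1  1
 4  0  0  0  0  0  0  0  1  1  1  1  1  1
 6  0  0  1  1  1  1  1  1  1  1  1  2  2
 1  0  0  1  1  2  2  2  2  2  2  2  2  3
 2  0  0  1  1  2  3  3  3  3  3  3  3  3
 6  0  0  1  1  2  3  3  3  3  3  3  4  4
 1  0  0  1  1  2  3  4  4  4  4  4  4  5
 4  0  0  1  1  2  3  4  5  5  5  5  5  5
 5  0  0  1  2  2  3  4  5  5  5  5  5  5
 4  0  0  1  2  2  3  4  5  5  5  5  5  5
 2  0  0  1  2  2  3  4  5  6  6  6  6  6
 6  0  0  1  2  2  3  4  5  6  6  6  7  7
dp[12][12] = 7. One LCS (by backtracking along matches): 6, 1, 2, 1, 4, 2, 6.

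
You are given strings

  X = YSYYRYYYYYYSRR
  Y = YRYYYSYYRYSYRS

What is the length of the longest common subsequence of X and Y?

Pick Y (X #4, Y #1), R (X #5, Y #2), Y (X #6, Y #3), Y (X #7, Y #4), Y (X #8, Y #5), Y (X #9, Y #7), Y (X #10, Y #8), Y (X #11, Y #10), S (X #12, Y #11), R (X #13, Y #13); all 10 characters appear in both, in order. The LCS DP gives dp[14][14] = 10, so this is optimal.

10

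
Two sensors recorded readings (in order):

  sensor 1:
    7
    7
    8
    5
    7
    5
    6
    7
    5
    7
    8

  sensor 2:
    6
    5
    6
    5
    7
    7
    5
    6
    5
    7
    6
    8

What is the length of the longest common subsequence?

Pick 7 (sensor 1 #2, sensor 2 #5) → 7 (sensor 1 #5, sensor 2 #6) → 5 (sensor 1 #6, sensor 2 #7) → 6 (sensor 1 #7, sensor 2 #8) → 5 (sensor 1 #9, sensor 2 #9) → 7 (sensor 1 #10, sensor 2 #10) → 8 (sensor 1 #11, sensor 2 #12); all 7 values appear in both, in order. Since dp[11][12] = 7, nothing longer is possible.

7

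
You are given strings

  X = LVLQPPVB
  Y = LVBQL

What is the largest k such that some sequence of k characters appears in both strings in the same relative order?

Match L [1,1]; then V [2,2]; then L [3,5] — 3 characters in the same relative order in both. Since dp[8][5] = 3, nothing longer is possible.

3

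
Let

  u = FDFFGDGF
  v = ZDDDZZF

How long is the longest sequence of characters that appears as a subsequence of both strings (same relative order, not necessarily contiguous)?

3

Let dp[i][j] be the LCS length of the first i characters of u and the first j characters of v. dp[i][j] = dp[i-1][j-1]+1 when the i-th and j-th characters match, else max(dp[i-1][j], dp[i][j-1]).
    ·  Z  D  D  D  Z  Z  F
 ·  0  0  0  0  0  0  0  0
 F  0  0  0  0  0  0  0  1
 D  0  0  1  1  1  1  1  1
 F  0  0  1  1  1  1  1  2
 F  0  0  1  1  1  1  1  2
 G  0  0  1  1  1  1  1  2
 D  0  0  1  2  2  2  2  2
 G  0  0  1  2  2  2  2  2
 F  0  0  1  2  2  2  2  3
dp[8][7] = 3. One LCS (by backtracking along matches): DDF.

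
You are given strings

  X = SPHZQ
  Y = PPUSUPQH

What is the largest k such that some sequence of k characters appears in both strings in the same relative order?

3

Pick S (X #1, Y #4) → P (X #2, Y #6) → H (X #3, Y #8); all 3 characters appear in both, in order, and the DP table's final entry dp[5][8] is also 3, so no common subsequence is longer.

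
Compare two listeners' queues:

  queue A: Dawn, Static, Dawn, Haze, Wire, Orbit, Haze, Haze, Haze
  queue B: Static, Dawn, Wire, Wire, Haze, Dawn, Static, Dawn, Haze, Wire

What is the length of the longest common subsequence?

Pick Dawn [1,6], Static [2,7], Dawn [3,8], Haze [4,9], Wire [5,10]; all 5 songs appear in both, in order. dp[9][10] = 5 confirms this is the maximum.

5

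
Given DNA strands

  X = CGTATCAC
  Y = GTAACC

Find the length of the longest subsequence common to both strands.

5

Let dp[i][j] be the LCS length of the first i bases of X and the first j bases of Y. dp[i][j] = dp[i-1][j-1]+1 when the i-th and j-th bases match, else max(dp[i-1][j], dp[i][j-1]).
    ·  G  T  A  A  C  C
 ·  0  0  0  0  0  0  0
 C  0  0  0  0  0  1  1
 G  0  1  1  1  1  1  1
 T  0  1  2  2  2  2  2
 A  0  1  2  3  3  3  3
 T  0  1  2  3  3  3  3
 C  0  1  2  3  3  4  4
 A  0  1  2  3  4  4  4
 C  0  1  2  3  4  5  5
dp[8][6] = 5. One LCS (by backtracking along matches): GTACC.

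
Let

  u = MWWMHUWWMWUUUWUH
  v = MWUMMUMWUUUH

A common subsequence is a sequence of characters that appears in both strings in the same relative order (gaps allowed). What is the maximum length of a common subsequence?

Match M [1,1], W [2,2], M [4,5], U [6,6], M [9,7], W [10,8], U [12,9], U [13,10], U [15,11], H [16,12] — 10 characters in the same relative order in both. dp[16][12] = 10 confirms this is the maximum.

10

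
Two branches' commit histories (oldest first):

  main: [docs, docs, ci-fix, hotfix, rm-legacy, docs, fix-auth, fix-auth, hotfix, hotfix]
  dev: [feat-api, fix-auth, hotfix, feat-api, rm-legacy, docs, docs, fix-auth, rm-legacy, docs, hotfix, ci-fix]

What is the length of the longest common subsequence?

Pick docs at main[1]=dev[6] → docs at main[2]=dev[7] → rm-legacy at main[5]=dev[9] → docs at main[6]=dev[10] → hotfix at main[9]=dev[11]; all 5 commits appear in both, in order, and the DP table's final entry dp[10][12] is also 5, so no common subsequence is longer.

5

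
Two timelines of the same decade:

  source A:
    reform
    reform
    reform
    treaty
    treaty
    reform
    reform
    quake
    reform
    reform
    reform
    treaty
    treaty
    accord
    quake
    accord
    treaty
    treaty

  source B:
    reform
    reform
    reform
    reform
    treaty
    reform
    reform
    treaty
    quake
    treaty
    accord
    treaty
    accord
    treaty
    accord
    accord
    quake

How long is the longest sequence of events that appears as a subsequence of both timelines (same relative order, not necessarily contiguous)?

11

Pick reform [1,2]; then reform [2,3]; then reform [3,4]; then treaty [5,5]; then reform [6,6]; then reform [7,7]; then quake [8,9]; then treaty [12,12]; then treaty [13,14]; then accord [14,16]; then quake [15,17]; all 11 events appear in both, in order, and the DP table's final entry dp[18][17] is also 11, so no common subsequence is longer.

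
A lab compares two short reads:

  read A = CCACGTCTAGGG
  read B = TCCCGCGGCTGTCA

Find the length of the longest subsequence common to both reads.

Match C at read A[1]=read B[2], C at read A[2]=read B[3], C at read A[4]=read B[4], G at read A[5]=read B[5], C at read A[7]=read B[6], G at read A[10]=read B[7], G at read A[11]=read B[8], G at read A[12]=read B[11] — 8 bases in the same relative order in both, and the DP table's final entry dp[12][14] is also 8, so no common subsequence is longer.

8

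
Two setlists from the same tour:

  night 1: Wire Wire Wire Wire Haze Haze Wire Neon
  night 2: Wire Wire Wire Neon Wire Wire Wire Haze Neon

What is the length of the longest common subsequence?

6

One common subsequence of length 6: Wire at night 1[1]=night 2[3] → Wire at night 1[2]=night 2[5] → Wire at night 1[3]=night 2[6] → Wire at night 1[4]=night 2[7] → Haze at night 1[6]=night 2[8] → Neon at night 1[8]=night 2[9]. Since dp[8][9] = 6, nothing longer is possible.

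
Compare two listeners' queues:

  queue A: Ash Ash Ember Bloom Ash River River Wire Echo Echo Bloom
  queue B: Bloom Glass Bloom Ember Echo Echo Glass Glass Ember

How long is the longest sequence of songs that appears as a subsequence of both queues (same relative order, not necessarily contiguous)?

Match Ember [3,4], then Echo [9,5], then Echo [10,6] — 3 songs in the same relative order in both. The LCS DP gives dp[11][9] = 3, so this is optimal.

3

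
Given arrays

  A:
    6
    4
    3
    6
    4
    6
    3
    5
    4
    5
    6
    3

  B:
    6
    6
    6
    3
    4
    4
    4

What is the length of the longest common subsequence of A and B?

Let dp[i][j] be the LCS length of the first i values of A and the first j values of B. dp[i][j] = dp[i-1][j-1]+1 when the i-th and j-th values match, else max(dp[i-1][j], dp[i][j-1]).
    ·  6  6  6  3  4  4  4
 ·  0  0  0  0  0  0  0  0
 6  0  1  1  1  1  1  1  1
 4  0  1  1  1  1  2  2  2
 3  0  1  1  1  2  2  2  2
 6  0  1  2  2  2  2  2  2
 4  0  1  2  2  2  3  3  3
 6  0  1  2  3  3  3  3  3
 3  0  1  2  3  4  4  4  4
 5  0  1  2  3  4  4  4  4
 4  0  1  2  3  4  5  5  5
 5  0  1  2  3  4  5  5  5
 6  0  1  2  3  4  5  5  5
 3  0  1  2  3  4  5  5  5
dp[12][7] = 5. One LCS (by backtracking along matches): 6, 6, 6, 3, 4.

5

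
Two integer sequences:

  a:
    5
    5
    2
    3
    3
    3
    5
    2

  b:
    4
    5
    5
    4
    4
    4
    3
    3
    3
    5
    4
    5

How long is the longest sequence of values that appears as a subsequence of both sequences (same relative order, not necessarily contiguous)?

6

Let dp[i][j] be the LCS length of the first i values of a and the first j values of b. dp[i][j] = dp[i-1][j-1]+1 when the i-th and j-th values match, else max(dp[i-1][j], dp[i][j-1]).
    ·  4  5  5  4  4  4  3  3  3  5  4  5
 ·  0  0  0  0  0  0  0  0  0  0  0  0  0
 5  0  0  1  1  1  1  1  1  1  1  1  1  1
 5  0  0  1  2  2  2  2  2  2  2  2  2  2
 2  0  0  1  2  2  2  2  2  2  2  2  2  2
 3  0  0  1  2  2  2  2  3  3  3  3  3  3
 3  0  0  1  2  2  2  2  3  4  4  4  4  4
 3  0  0  1  2  2  2  2  3  4  5  5  5  5
 5  0  0  1  2  2  2  2  3  4  5  6  6  6
 2  0  0  1  2  2  2  2  3  4  5  6  6  6
dp[8][12] = 6. One LCS (by backtracking along matches): 5, 5, 3, 3, 3, 5.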